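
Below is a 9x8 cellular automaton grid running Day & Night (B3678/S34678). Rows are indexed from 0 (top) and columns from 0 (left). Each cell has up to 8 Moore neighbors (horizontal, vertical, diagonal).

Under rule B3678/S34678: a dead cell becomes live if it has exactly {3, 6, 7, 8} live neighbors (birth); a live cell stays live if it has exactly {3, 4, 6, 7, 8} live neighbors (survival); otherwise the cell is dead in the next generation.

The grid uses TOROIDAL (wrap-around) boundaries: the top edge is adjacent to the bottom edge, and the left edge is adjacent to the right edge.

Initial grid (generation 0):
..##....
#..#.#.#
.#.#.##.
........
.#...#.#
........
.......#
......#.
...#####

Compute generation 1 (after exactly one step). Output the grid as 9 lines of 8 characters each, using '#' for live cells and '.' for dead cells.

Simulating step by step:
Generation 0 (given above): 20 live cells
Generation 1: 23 live cells
(generation 1 grid is the final answer)

Answer: #.###...
.#.#....
#.#...##
#.#.##..
........
#.....#.
........
....#.#.
..#####.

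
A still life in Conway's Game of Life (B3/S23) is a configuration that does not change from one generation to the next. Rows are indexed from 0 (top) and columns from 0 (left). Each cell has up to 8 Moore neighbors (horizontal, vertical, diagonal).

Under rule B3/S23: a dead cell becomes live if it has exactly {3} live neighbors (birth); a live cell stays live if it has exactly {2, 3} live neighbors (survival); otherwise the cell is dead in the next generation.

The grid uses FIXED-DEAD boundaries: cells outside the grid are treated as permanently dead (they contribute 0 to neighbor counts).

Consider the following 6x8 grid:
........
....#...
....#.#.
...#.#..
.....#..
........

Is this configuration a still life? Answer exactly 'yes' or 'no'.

Answer: no

Derivation:
Compute generation 1 and compare to generation 0 (given above):
Generation 1:
........
.....#..
...##...
.....##.
....#...
........
Cell (1,4) differs: gen0=1 vs gen1=0 -> NOT a still life.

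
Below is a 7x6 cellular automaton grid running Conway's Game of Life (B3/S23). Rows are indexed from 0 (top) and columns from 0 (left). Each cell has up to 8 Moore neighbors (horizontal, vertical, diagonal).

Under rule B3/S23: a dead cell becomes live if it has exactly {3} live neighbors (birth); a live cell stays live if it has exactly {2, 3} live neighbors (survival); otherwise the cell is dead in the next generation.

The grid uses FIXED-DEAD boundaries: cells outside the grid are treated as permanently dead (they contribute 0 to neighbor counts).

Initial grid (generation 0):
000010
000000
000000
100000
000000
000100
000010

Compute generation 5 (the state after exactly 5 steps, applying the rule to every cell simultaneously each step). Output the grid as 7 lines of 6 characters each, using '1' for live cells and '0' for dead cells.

Answer: 000000
000000
000000
000000
000000
000000
000000

Derivation:
Simulating step by step:
Generation 0 (given above): 4 live cells
Generation 1: 0 live cells
000000
000000
000000
000000
000000
000000
000000
Generation 2: 0 live cells
000000
000000
000000
000000
000000
000000
000000
Generation 3: 0 live cells
000000
000000
000000
000000
000000
000000
000000
Generation 4: 0 live cells
000000
000000
000000
000000
000000
000000
000000
Generation 5: 0 live cells
(generation 5 grid is the final answer)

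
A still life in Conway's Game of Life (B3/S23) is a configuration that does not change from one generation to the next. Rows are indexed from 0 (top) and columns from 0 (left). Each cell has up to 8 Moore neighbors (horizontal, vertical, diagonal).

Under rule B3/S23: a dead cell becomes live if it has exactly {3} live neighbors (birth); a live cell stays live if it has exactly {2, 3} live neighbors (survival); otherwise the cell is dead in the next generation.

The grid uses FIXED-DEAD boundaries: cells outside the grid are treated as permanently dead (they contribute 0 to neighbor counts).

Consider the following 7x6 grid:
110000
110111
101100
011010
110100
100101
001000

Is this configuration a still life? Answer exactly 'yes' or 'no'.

Answer: no

Derivation:
Compute generation 1 and compare to generation 0 (given above):
Generation 1:
111010
000110
100001
000010
100100
100110
000000
Cell (0,2) differs: gen0=0 vs gen1=1 -> NOT a still life.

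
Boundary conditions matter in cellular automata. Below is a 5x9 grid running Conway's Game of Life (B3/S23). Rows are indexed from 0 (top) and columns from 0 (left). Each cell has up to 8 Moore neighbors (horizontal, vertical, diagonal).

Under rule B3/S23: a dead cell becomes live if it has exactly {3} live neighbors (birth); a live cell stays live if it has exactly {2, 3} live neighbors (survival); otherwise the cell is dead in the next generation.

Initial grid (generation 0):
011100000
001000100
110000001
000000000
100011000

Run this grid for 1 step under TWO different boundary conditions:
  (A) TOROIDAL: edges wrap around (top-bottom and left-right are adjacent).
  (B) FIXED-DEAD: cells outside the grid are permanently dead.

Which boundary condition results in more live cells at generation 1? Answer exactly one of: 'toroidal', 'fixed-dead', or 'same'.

Answer: toroidal

Derivation:
Under TOROIDAL boundary, generation 1:
011111000
000100000
110000000
010000001
011110000
Population = 14

Under FIXED-DEAD boundary, generation 1:
011100000
100100000
010000000
110000000
000000000
Population = 8

Comparison: toroidal=14, fixed-dead=8 -> toroidal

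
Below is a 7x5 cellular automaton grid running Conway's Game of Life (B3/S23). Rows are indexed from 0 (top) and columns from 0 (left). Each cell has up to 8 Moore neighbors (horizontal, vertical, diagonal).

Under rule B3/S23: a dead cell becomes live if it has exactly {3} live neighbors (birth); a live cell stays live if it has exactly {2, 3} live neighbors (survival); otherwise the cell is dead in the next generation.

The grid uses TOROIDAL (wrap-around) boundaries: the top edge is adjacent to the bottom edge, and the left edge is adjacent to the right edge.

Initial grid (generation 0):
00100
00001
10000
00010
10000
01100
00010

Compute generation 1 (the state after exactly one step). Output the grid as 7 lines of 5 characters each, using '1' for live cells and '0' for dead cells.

Answer: 00010
00000
00001
00001
01100
01100
01010

Derivation:
Simulating step by step:
Generation 0 (given above): 8 live cells
Generation 1: 9 live cells
(generation 1 grid is the final answer)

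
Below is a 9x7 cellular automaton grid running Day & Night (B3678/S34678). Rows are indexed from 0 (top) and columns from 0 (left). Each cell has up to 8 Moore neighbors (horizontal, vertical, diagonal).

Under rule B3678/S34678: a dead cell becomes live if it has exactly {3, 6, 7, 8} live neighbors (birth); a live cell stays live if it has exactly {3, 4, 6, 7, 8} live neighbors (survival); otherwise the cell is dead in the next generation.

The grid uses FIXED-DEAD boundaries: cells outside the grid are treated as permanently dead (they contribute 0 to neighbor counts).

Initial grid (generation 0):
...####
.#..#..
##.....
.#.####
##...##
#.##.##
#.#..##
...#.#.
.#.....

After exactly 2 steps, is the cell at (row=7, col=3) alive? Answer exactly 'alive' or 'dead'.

Simulating step by step:
Generation 0 (given above): 29 live cells
Generation 1: 27 live cells
....##.
#.###..
##.#...
.#..###
##..##.
###....
..#..##
.##.#.#
.......
Generation 2: 27 live cells
....#..
..####.
##.#...
.#.###.
#..####
#.###.#
###..#.
...#...
.......

Cell (7,3) at generation 2: 1 -> alive

Answer: alive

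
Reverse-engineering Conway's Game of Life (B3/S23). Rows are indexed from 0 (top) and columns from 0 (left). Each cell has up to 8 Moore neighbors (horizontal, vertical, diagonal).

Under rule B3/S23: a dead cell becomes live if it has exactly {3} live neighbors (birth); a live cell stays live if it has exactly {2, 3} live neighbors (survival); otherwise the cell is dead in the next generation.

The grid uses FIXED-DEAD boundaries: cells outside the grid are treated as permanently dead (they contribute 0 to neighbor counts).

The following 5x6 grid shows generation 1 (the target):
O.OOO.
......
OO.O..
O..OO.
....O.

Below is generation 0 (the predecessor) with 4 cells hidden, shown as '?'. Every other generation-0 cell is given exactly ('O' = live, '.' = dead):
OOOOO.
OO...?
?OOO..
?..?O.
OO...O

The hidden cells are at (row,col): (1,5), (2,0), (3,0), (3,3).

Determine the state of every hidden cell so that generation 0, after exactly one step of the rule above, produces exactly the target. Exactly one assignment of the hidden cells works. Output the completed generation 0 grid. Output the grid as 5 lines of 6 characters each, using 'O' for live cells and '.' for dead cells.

Answer: OOOOO.
OO...O
.OOO..
...OO.
OO...O

Derivation:
Hidden generation-0 cells (in order): (1,5), (2,0), (3,0), (3,3).
A hidden cell only influences target cells in its own 3x3 neighborhood. Try each of the 2^4 = 16 assignments, step the completed generation 0 forward once under B3/S23, and compare with the target:
  (1,5)=. (2,0)=. (3,0)=. (3,3)=. -> step gives (0,4)='.' but target has 'O' -> reject
  (1,5)=. (2,0)=. (3,0)=. (3,3)=O -> step gives (0,4)='.' but target has 'O' -> reject
  (1,5)=. (2,0)=. (3,0)=O (3,3)=. -> step gives (0,4)='.' but target has 'O' -> reject
  (1,5)=. (2,0)=. (3,0)=O (3,3)=O -> step gives (0,4)='.' but target has 'O' -> reject
  (1,5)=. (2,0)=O (3,0)=. (3,3)=. -> step gives (0,4)='.' but target has 'O' -> reject
  (1,5)=. (2,0)=O (3,0)=. (3,3)=O -> step gives (0,4)='.' but target has 'O' -> reject
  (1,5)=. (2,0)=O (3,0)=O (3,3)=. -> step gives (0,4)='.' but target has 'O' -> reject
  (1,5)=. (2,0)=O (3,0)=O (3,3)=O -> step gives (0,4)='.' but target has 'O' -> reject
  (1,5)=O (2,0)=. (3,0)=. (3,3)=. -> step gives (2,2)='O' but target has '.' -> reject
  (1,5)=O (2,0)=. (3,0)=. (3,3)=O -> step reproduces the target at every cell -> ACCEPT
  (1,5)=O (2,0)=. (3,0)=O (3,3)=. -> step gives (2,0)='.' but target has 'O' -> reject
  (1,5)=O (2,0)=. (3,0)=O (3,3)=O -> step gives (2,0)='.' but target has 'O' -> reject
  (1,5)=O (2,0)=O (3,0)=. (3,3)=. -> step gives (2,1)='.' but target has 'O' -> reject
  (1,5)=O (2,0)=O (3,0)=. (3,3)=O -> step gives (2,1)='.' but target has 'O' -> reject
  (1,5)=O (2,0)=O (3,0)=O (3,3)=. -> step gives (2,0)='.' but target has 'O' -> reject
  (1,5)=O (2,0)=O (3,0)=O (3,3)=O -> step gives (2,0)='.' but target has 'O' -> reject
Unique solution: (1,5)=live, (2,0)=dead, (3,0)=dead, (3,3)=live.
Check: live-neighbor counts of every cell in the completed generation 0:
343222
467541
334342
345332
112231
Applying B3/S23 to generation 0 with these counts gives:
O.OOO.
......
OO.O..
O..OO.
....O.
which matches the target exactly.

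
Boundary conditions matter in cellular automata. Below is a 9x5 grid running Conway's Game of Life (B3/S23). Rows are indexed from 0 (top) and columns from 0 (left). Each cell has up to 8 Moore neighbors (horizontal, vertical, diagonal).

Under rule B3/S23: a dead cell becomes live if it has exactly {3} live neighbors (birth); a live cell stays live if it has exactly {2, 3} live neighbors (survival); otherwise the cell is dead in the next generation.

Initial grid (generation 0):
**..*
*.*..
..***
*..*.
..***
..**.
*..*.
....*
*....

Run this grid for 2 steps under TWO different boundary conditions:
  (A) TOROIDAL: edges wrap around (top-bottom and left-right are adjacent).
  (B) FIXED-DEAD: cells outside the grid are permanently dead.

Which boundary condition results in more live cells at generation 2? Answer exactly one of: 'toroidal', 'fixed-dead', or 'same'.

Under TOROIDAL boundary, generation 2:
.....
.*.*.
*.*..
*.*..
.**..
.*...
*****
*****
....*
Population = 20

Under FIXED-DEAD boundary, generation 2:
**...
*.*..
..*..
.***.
***..
.*..*
..**.
...*.
.....
Population = 16

Comparison: toroidal=20, fixed-dead=16 -> toroidal

Answer: toroidal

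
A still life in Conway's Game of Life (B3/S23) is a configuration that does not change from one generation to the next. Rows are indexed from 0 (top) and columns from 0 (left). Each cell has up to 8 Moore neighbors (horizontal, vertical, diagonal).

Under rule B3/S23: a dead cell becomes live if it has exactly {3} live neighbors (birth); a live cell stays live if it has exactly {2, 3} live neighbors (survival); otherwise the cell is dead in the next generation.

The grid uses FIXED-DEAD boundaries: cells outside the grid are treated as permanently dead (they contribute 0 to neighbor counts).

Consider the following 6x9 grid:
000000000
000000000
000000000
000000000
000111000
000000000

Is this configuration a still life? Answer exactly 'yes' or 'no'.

Answer: no

Derivation:
Compute generation 1 and compare to generation 0 (given above):
Generation 1:
000000000
000000000
000000000
000010000
000010000
000010000
Cell (3,4) differs: gen0=0 vs gen1=1 -> NOT a still life.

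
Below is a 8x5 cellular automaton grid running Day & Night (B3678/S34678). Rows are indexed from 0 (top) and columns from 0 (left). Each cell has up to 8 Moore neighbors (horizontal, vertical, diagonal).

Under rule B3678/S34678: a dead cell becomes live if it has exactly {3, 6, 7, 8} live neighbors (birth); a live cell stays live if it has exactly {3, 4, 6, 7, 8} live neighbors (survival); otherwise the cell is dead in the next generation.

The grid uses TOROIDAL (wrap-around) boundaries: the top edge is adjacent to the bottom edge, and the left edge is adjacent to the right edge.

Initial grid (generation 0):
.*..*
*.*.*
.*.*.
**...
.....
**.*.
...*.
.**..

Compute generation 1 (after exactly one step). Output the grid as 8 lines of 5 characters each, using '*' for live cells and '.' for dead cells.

Answer: .*...
*.*.*
.*...
..*..
..*.*
..*.*
*...*
*.**.

Derivation:
Simulating step by step:
Generation 0 (given above): 15 live cells
Generation 1: 15 live cells
(generation 1 grid is the final answer)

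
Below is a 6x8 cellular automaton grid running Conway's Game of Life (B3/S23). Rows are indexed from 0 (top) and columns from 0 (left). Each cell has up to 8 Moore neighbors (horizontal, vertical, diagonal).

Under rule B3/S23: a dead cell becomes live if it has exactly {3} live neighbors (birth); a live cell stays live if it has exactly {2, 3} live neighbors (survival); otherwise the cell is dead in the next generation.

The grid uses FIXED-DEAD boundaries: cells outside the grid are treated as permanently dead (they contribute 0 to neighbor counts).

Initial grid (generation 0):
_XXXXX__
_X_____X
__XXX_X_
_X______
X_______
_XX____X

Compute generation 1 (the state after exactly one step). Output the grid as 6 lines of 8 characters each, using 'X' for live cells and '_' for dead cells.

Answer: _XXXX___
_X____X_
_XXX____
_XXX____
X_X_____
_X______

Derivation:
Simulating step by step:
Generation 0 (given above): 16 live cells
Generation 1: 15 live cells
(generation 1 grid is the final answer)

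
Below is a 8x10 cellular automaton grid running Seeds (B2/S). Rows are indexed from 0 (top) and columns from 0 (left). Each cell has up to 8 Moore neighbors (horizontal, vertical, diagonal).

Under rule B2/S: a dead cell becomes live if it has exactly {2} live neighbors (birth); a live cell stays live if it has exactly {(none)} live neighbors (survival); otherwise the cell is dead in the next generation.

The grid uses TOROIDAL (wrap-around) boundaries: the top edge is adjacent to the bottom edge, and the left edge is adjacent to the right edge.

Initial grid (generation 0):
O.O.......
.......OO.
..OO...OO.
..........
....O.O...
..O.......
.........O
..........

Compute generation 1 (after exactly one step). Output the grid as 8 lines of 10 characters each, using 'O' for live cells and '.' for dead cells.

Simulating step by step:
Generation 0 (given above): 12 live cells
Generation 1: 19 live cells
(generation 1 grid is the final answer)

Answer: .O.....OOO
......O...
......O..O
..O.OOO.O.
...O.O....
...O.O....
..........
OO.......O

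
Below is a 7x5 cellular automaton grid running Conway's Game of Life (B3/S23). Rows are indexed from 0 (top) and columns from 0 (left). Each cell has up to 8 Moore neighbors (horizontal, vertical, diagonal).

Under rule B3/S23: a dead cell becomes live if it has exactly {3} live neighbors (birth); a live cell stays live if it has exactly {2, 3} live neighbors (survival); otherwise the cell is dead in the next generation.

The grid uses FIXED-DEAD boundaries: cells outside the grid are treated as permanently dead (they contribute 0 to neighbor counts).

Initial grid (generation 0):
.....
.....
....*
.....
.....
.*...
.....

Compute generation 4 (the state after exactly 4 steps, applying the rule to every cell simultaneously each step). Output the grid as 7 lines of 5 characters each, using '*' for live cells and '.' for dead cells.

Answer: .....
.....
.....
.....
.....
.....
.....

Derivation:
Simulating step by step:
Generation 0 (given above): 2 live cells
Generation 1: 0 live cells
.....
.....
.....
.....
.....
.....
.....
Generation 2: 0 live cells
.....
.....
.....
.....
.....
.....
.....
Generation 3: 0 live cells
.....
.....
.....
.....
.....
.....
.....
Generation 4: 0 live cells
(generation 4 grid is the final answer)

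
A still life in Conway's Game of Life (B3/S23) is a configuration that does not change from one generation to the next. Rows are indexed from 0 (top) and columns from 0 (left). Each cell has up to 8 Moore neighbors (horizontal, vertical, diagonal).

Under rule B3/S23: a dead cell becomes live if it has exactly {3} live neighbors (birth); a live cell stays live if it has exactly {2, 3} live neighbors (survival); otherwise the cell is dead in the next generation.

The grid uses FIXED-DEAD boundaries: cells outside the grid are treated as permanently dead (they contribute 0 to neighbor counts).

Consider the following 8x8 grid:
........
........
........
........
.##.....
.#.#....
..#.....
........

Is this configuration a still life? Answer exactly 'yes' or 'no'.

Compute generation 1 and compare to generation 0 (given above):
Generation 1:
........
........
........
........
.##.....
.#.#....
..#.....
........
The grids are IDENTICAL -> still life.

Answer: yes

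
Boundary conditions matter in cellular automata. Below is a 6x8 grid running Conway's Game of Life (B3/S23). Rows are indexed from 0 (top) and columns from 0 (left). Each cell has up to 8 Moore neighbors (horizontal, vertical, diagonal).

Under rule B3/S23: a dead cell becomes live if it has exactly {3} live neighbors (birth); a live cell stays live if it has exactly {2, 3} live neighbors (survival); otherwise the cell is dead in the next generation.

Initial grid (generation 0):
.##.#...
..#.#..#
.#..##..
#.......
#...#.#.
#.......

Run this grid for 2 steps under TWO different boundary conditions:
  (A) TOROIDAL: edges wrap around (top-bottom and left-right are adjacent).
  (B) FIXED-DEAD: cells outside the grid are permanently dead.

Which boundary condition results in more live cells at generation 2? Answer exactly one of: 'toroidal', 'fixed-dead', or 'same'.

Under TOROIDAL boundary, generation 2:
..#.#...
....##.#
.....#..
...###.#
..#.#.#.
.......#
Population = 14

Under FIXED-DEAD boundary, generation 2:
.###....
....##..
##...#..
...###..
##......
........
Population = 13

Comparison: toroidal=14, fixed-dead=13 -> toroidal

Answer: toroidal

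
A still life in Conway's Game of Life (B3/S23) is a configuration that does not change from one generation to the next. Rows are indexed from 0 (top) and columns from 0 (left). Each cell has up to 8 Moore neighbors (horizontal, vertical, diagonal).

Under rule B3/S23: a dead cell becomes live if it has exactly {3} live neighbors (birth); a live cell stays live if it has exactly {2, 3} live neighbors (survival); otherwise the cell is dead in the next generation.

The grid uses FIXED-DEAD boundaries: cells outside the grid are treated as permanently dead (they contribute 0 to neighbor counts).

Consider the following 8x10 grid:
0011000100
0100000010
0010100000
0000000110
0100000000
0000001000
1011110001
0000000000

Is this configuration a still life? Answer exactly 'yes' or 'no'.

Compute generation 1 and compare to generation 0 (given above):
Generation 1:
0010000000
0100000000
0000000110
0000000000
0000000100
0111110000
0001110000
0001100000
Cell (0,3) differs: gen0=1 vs gen1=0 -> NOT a still life.

Answer: no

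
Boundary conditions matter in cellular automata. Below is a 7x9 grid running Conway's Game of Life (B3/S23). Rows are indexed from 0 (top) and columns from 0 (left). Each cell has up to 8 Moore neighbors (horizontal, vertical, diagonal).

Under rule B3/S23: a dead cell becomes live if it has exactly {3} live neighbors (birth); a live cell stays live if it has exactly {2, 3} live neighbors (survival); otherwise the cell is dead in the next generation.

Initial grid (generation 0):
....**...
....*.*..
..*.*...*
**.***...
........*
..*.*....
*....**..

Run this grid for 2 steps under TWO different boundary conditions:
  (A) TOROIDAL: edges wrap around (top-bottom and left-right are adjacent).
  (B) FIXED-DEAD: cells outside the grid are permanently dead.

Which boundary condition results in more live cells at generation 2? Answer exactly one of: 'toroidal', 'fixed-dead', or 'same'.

Answer: toroidal

Derivation:
Under TOROIDAL boundary, generation 2:
...***...
.*.*.....
.....*..*
....**..*
.....**.*
.**.***..
....**...
Population = 20

Under FIXED-DEAD boundary, generation 2:
....**...
...***...
.*...*...
*...**...
.*...**..
....***..
.........
Population = 16

Comparison: toroidal=20, fixed-dead=16 -> toroidal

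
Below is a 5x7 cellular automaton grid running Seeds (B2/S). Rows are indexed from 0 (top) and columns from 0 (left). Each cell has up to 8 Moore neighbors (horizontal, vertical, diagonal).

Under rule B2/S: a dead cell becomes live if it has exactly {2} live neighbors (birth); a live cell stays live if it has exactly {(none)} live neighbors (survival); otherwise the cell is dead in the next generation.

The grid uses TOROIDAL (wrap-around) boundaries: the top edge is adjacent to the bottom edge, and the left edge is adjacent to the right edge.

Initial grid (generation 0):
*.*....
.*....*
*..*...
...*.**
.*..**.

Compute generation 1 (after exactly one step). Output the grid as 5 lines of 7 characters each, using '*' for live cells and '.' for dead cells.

Simulating step by step:
Generation 0 (given above): 12 live cells
Generation 1: 5 live cells
(generation 1 grid is the final answer)

Answer: ...**..
...*...
.*.....
.*.....
.......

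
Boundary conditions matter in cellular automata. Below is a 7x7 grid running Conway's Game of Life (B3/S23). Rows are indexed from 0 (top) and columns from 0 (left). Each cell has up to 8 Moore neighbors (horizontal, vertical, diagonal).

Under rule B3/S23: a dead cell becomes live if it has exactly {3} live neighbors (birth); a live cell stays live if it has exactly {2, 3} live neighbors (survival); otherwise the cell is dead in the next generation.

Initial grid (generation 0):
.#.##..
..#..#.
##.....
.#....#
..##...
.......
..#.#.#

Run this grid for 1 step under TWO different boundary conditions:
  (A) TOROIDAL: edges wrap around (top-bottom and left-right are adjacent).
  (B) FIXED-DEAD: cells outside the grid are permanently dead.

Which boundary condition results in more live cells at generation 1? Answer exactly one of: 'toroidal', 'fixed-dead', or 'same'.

Answer: toroidal

Derivation:
Under TOROIDAL boundary, generation 1:
.#..#..
#.###..
###...#
.#.....
..#....
..#....
..#.##.
Population = 16

Under FIXED-DEAD boundary, generation 1:
..###..
#.###..
###....
##.....
..#....
..#....
.......
Population = 14

Comparison: toroidal=16, fixed-dead=14 -> toroidal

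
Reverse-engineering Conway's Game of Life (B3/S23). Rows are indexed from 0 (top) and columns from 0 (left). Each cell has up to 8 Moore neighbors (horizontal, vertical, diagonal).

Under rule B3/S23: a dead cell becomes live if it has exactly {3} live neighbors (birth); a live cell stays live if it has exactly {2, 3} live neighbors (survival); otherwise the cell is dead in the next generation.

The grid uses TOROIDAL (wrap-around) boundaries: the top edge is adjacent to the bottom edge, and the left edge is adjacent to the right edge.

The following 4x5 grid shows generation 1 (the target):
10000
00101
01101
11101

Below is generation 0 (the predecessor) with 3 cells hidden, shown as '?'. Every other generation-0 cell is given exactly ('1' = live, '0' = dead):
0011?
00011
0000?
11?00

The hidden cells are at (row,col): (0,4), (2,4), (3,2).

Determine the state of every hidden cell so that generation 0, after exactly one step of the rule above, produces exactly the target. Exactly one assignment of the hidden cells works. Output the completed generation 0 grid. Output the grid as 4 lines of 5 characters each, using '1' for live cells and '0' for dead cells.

Answer: 00110
00011
00001
11100

Derivation:
Hidden generation-0 cells (in order): (0,4), (2,4), (3,2).
A hidden cell only influences target cells in its own 3x3 neighborhood. Try each of the 2^3 = 8 assignments, step the completed generation 0 forward once under B3/S23, and compare with the target:
  (0,4)=0 (2,4)=0 (3,2)=0 -> step gives (0,1)='1' but target has '0' -> reject
  (0,4)=0 (2,4)=0 (3,2)=1 -> step gives (1,3)='1' but target has '0' -> reject
  (0,4)=0 (2,4)=1 (3,2)=0 -> step gives (0,1)='1' but target has '0' -> reject
  (0,4)=0 (2,4)=1 (3,2)=1 -> step reproduces the target at every cell -> ACCEPT
  (0,4)=1 (2,4)=0 (3,2)=0 -> step gives (0,0)='0' but target has '1' -> reject
  (0,4)=1 (2,4)=0 (3,2)=1 -> step gives (0,0)='0' but target has '1' -> reject
  (0,4)=1 (2,4)=1 (3,2)=0 -> step gives (0,0)='0' but target has '1' -> reject
  (0,4)=1 (2,4)=1 (3,2)=1 -> step gives (0,0)='0' but target has '1' -> reject
Unique solution: (0,4)=dead, (2,4)=live, (3,2)=live.
Check: live-neighbor counts of every cell in the completed generation 0:
34444
21343
43343
23343
Applying B3/S23 to generation 0 with these counts gives:
10000
00101
01101
11101
which matches the target exactly.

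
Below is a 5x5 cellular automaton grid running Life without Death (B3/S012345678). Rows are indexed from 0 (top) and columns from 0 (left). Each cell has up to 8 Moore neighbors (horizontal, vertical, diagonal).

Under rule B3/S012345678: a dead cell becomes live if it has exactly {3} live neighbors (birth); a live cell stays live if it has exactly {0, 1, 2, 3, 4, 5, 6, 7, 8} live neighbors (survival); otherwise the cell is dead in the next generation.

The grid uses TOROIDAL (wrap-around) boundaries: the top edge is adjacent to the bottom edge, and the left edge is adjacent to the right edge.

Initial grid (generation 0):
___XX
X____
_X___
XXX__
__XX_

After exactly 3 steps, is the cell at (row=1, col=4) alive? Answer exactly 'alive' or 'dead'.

Answer: alive

Derivation:
Simulating step by step:
Generation 0 (given above): 9 live cells
Generation 1: 14 live cells
__XXX
X___X
_XX__
XXXX_
X_XX_
Generation 2: 14 live cells
__XXX
X___X
_XX__
XXXX_
X_XX_
Generation 3: 14 live cells
__XXX
X___X
_XX__
XXXX_
X_XX_

Cell (1,4) at generation 3: 1 -> alive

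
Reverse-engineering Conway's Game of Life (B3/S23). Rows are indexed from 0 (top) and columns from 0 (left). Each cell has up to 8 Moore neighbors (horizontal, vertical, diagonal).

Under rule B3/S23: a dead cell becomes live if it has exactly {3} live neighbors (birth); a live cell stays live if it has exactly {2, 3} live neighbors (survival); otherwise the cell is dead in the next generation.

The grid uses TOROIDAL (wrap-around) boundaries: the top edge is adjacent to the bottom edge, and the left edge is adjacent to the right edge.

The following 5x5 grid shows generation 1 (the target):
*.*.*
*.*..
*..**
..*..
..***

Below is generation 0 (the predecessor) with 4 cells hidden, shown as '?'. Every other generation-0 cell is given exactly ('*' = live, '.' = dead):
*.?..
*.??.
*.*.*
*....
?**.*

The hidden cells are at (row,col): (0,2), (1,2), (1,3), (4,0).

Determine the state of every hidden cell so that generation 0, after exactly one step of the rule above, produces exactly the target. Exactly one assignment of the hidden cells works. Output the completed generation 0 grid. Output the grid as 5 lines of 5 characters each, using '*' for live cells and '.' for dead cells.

Answer: *.*..
*.*..
*.*.*
*....
.**.*

Derivation:
Hidden generation-0 cells (in order): (0,2), (1,2), (1,3), (4,0).
A hidden cell only influences target cells in its own 3x3 neighborhood. Try each of the 2^4 = 16 assignments, step the completed generation 0 forward once under B3/S23, and compare with the target:
  (0,2)=. (1,2)=. (1,3)=. (4,0)=. -> step gives (0,2)='.' but target has '*' -> reject
  (0,2)=. (1,2)=. (1,3)=. (4,0)=* -> step gives (0,0)='.' but target has '*' -> reject
  (0,2)=. (1,2)=. (1,3)=* (4,0)=. -> step gives (0,3)='*' but target has '.' -> reject
  (0,2)=. (1,2)=. (1,3)=* (4,0)=* -> step gives (0,0)='.' but target has '*' -> reject
  (0,2)=. (1,2)=* (1,3)=. (4,0)=. -> step gives (0,3)='*' but target has '.' -> reject
  (0,2)=. (1,2)=* (1,3)=. (4,0)=* -> step gives (0,0)='.' but target has '*' -> reject
  (0,2)=. (1,2)=* (1,3)=* (4,0)=. -> step gives (0,2)='.' but target has '*' -> reject
  (0,2)=. (1,2)=* (1,3)=* (4,0)=* -> step gives (0,0)='.' but target has '*' -> reject
  (0,2)=* (1,2)=. (1,3)=. (4,0)=. -> step gives (0,3)='*' but target has '.' -> reject
  (0,2)=* (1,2)=. (1,3)=. (4,0)=* -> step gives (0,0)='.' but target has '*' -> reject
  (0,2)=* (1,2)=. (1,3)=* (4,0)=. -> step gives (0,4)='.' but target has '*' -> reject
  (0,2)=* (1,2)=. (1,3)=* (4,0)=* -> step gives (0,0)='.' but target has '*' -> reject
  (0,2)=* (1,2)=* (1,3)=. (4,0)=. -> step reproduces the target at every cell -> ACCEPT
  (0,2)=* (1,2)=* (1,3)=. (4,0)=* -> step gives (0,0)='.' but target has '*' -> reject
  (0,2)=* (1,2)=* (1,3)=* (4,0)=. -> step gives (0,2)='.' but target has '*' -> reject
  (0,2)=* (1,2)=* (1,3)=* (4,0)=* -> step gives (0,0)='.' but target has '*' -> reject
Unique solution: (0,2)=live, (1,2)=live, (1,3)=dead, (4,0)=dead.
Check: live-neighbor counts of every cell in the completed generation 0:
36343
36244
35133
45344
44232
Applying B3/S23 to generation 0 with these counts gives:
*.*.*
*.*..
*..**
..*..
..***
which matches the target exactly.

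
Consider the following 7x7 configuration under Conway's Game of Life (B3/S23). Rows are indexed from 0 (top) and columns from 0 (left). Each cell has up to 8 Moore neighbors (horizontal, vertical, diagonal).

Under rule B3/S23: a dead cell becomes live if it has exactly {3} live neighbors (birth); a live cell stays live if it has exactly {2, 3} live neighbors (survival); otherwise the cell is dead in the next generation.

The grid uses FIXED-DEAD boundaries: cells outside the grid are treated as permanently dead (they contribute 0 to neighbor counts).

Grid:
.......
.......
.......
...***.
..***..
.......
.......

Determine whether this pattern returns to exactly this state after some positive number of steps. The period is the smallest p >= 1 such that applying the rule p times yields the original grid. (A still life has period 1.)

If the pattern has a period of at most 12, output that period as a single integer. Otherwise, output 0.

Simulating and comparing each generation to the original:
Gen 0 (original, given above): 6 live cells
Gen 1: 6 live cells, differs from original
Gen 2: 6 live cells, MATCHES original -> period = 2

Answer: 2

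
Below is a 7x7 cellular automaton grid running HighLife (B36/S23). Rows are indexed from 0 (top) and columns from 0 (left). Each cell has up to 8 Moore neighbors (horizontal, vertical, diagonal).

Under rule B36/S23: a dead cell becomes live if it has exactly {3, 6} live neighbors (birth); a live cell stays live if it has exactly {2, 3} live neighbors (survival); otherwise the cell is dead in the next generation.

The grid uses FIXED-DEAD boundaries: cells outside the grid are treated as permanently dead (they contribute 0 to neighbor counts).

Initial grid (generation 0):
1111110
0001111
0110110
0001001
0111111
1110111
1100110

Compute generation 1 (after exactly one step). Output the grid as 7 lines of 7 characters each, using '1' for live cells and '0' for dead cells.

Answer: 0110001
1010001
0010000
0010111
1000000
0001000
1011101

Derivation:
Simulating step by step:
Generation 0 (given above): 32 live cells
Generation 1: 18 live cells
(generation 1 grid is the final answer)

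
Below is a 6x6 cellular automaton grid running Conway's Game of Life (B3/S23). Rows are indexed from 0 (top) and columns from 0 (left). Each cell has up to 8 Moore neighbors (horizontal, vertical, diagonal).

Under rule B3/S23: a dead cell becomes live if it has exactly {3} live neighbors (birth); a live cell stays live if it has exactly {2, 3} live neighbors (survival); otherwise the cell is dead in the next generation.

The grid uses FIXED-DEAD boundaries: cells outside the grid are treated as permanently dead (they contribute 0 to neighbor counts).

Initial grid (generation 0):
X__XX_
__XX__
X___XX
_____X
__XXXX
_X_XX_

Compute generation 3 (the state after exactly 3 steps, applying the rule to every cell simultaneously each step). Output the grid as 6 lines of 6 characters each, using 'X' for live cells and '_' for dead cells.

Answer: _XXXX_
_X___X
__XX_X
__XX_X
______
______

Derivation:
Simulating step by step:
Generation 0 (given above): 16 live cells
Generation 1: 12 live cells
__XXX_
_XX__X
___XXX
______
__X__X
_____X
Generation 2: 12 live cells
_XXXX_
_X___X
__XXXX
___X_X
______
______
Generation 3: 12 live cells
(generation 3 grid is the final answer)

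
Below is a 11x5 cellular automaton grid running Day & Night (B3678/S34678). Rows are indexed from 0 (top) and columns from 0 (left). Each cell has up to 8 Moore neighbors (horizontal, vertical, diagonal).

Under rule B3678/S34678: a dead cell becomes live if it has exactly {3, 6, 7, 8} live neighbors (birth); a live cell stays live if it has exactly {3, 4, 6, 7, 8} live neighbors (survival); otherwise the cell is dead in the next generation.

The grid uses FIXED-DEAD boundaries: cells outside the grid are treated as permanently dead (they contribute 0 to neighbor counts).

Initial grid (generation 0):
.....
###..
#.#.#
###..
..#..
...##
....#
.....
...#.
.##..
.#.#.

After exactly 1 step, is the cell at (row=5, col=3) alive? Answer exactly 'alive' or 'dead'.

Simulating step by step:
Generation 0 (given above): 18 live cells
Generation 1: 13 live cells
.#...
.#.#.
###..
..#..
..#..
...#.
...#.
.....
..#..
..##.
.....

Cell (5,3) at generation 1: 1 -> alive

Answer: alive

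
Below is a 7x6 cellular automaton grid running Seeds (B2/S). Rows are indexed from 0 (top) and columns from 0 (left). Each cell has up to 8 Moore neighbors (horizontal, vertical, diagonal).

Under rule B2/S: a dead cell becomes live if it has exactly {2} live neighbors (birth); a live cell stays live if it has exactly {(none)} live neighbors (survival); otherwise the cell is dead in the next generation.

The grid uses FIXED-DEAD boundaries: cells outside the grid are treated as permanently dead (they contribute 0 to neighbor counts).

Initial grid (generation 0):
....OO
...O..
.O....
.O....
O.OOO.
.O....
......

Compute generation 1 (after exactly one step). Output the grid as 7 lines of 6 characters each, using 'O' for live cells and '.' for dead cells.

Answer: ...O..
..O..O
O.....
....O.
......
O...O.
......

Derivation:
Simulating step by step:
Generation 0 (given above): 10 live cells
Generation 1: 7 live cells
(generation 1 grid is the final answer)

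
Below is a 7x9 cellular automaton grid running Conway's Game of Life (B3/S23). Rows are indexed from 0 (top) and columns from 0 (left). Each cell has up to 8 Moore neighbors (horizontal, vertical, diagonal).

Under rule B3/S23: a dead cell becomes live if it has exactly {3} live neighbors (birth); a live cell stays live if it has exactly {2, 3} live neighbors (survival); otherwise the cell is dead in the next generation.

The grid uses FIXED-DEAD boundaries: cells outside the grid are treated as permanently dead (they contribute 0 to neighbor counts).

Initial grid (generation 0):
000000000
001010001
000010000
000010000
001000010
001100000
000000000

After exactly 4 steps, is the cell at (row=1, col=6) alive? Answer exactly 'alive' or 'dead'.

Answer: dead

Derivation:
Simulating step by step:
Generation 0 (given above): 9 live cells
Generation 1: 7 live cells
000000000
000100000
000011000
000100000
001000000
001100000
000000000
Generation 2: 8 live cells
000000000
000010000
000110000
000110000
001000000
001100000
000000000
Generation 3: 9 live cells
000000000
000110000
000001000
001010000
001010000
001100000
000000000
Generation 4: 9 live cells
000000000
000010000
000001000
000011000
011010000
001100000
000000000

Cell (1,6) at generation 4: 0 -> dead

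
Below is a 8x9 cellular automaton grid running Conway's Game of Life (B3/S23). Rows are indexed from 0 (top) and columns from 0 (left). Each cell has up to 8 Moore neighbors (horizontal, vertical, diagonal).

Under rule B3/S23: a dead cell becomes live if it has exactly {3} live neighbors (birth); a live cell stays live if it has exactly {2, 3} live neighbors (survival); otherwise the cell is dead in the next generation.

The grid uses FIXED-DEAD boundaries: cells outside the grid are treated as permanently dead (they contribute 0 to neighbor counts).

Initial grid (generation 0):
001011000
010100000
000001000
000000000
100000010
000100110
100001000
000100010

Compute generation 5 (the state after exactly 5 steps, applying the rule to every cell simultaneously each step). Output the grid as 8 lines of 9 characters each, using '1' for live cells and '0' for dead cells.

Answer: 000000000
000000000
000000000
000000000
000000110
000001001
000000110
000000000

Derivation:
Simulating step by step:
Generation 0 (given above): 15 live cells
Generation 1: 12 live cells
001110000
001101000
000000000
000000000
000000110
000000110
000010010
000000000
Generation 2: 9 live cells
001010000
001000000
000000000
000000000
000000110
000001001
000000110
000000000
Generation 3: 8 live cells
000100000
000100000
000000000
000000000
000000110
000001001
000000110
000000000
Generation 4: 6 live cells
000000000
000000000
000000000
000000000
000000110
000001001
000000110
000000000
Generation 5: 6 live cells
(generation 5 grid is the final answer)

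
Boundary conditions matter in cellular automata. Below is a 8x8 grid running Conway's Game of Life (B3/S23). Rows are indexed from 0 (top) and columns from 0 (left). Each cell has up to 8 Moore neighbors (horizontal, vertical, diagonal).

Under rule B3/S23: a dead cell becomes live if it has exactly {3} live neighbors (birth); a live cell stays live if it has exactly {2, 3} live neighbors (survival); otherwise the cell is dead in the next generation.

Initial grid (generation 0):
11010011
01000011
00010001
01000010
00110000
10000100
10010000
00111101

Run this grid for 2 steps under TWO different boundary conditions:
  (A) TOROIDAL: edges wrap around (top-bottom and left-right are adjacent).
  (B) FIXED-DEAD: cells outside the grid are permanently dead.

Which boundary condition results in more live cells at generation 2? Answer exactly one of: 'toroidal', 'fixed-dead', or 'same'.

Answer: toroidal

Derivation:
Under TOROIDAL boundary, generation 2:
00100000
11000000
00100000
01010000
01001000
00001111
10000111
00010101
Population = 19

Under FIXED-DEAD boundary, generation 2:
10100000
10000011
01100000
01010000
01001000
10001100
00000100
01001100
Population = 18

Comparison: toroidal=19, fixed-dead=18 -> toroidal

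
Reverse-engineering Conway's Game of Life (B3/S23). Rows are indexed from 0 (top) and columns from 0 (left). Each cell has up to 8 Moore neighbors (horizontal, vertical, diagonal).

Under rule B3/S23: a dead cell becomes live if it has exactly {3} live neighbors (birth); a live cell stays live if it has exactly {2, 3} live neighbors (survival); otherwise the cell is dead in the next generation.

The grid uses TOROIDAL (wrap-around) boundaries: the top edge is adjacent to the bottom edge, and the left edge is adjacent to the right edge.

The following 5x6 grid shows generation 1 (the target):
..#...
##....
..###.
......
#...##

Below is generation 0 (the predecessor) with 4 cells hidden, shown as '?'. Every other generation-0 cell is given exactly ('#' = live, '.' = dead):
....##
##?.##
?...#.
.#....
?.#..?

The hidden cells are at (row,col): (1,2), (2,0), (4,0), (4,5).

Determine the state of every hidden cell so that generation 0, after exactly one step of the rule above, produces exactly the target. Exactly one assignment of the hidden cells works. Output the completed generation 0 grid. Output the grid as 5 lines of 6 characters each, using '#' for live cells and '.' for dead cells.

Answer: ....##
###.##
....#.
.#....
..#..#

Derivation:
Hidden generation-0 cells (in order): (1,2), (2,0), (4,0), (4,5).
A hidden cell only influences target cells in its own 3x3 neighborhood. Try each of the 2^4 = 16 assignments, step the completed generation 0 forward once under B3/S23, and compare with the target:
  (1,2)=. (2,0)=. (4,0)=. (4,5)=. -> step gives (0,1)='#' but target has '.' -> reject
  (1,2)=. (2,0)=. (4,0)=. (4,5)=# -> step gives (0,1)='#' but target has '.' -> reject
  (1,2)=. (2,0)=. (4,0)=# (4,5)=. -> step gives (0,2)='.' but target has '#' -> reject
  (1,2)=. (2,0)=. (4,0)=# (4,5)=# -> step gives (0,2)='.' but target has '#' -> reject
  (1,2)=. (2,0)=# (4,0)=. (4,5)=. -> step gives (0,1)='#' but target has '.' -> reject
  (1,2)=. (2,0)=# (4,0)=. (4,5)=# -> step gives (0,1)='#' but target has '.' -> reject
  (1,2)=. (2,0)=# (4,0)=# (4,5)=. -> step gives (0,2)='.' but target has '#' -> reject
  (1,2)=. (2,0)=# (4,0)=# (4,5)=# -> step gives (0,2)='.' but target has '#' -> reject
  (1,2)=# (2,0)=. (4,0)=. (4,5)=. -> step gives (0,4)='#' but target has '.' -> reject
  (1,2)=# (2,0)=. (4,0)=. (4,5)=# -> step reproduces the target at every cell -> ACCEPT
  (1,2)=# (2,0)=. (4,0)=# (4,5)=. -> step gives (0,4)='#' but target has '.' -> reject
  (1,2)=# (2,0)=. (4,0)=# (4,5)=# -> step gives (3,0)='#' but target has '.' -> reject
  (1,2)=# (2,0)=# (4,0)=. (4,5)=. -> step gives (0,4)='#' but target has '.' -> reject
  (1,2)=# (2,0)=# (4,0)=. (4,5)=# -> step gives (1,0)='.' but target has '#' -> reject
  (1,2)=# (2,0)=# (4,0)=# (4,5)=. -> step gives (0,4)='#' but target has '.' -> reject
  (1,2)=# (2,0)=# (4,0)=# (4,5)=# -> step gives (1,0)='.' but target has '#' -> reject
Unique solution: (1,2)=live, (2,0)=dead, (4,0)=dead, (4,5)=live.
Check: live-neighbor counts of every cell in the completed generation 0:
543445
321445
443324
212222
321232
Applying B3/S23 to generation 0 with these counts gives:
..#...
##....
..###.
......
#...##
which matches the target exactly.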